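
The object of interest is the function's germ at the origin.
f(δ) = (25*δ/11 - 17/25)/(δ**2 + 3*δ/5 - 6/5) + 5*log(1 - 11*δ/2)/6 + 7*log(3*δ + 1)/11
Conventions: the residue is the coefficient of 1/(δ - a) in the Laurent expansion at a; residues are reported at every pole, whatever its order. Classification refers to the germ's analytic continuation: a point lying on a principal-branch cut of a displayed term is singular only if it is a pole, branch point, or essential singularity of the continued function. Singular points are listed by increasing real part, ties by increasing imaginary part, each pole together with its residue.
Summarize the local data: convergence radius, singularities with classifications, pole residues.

Denominator factor (δ**2 + 3*δ/5 - 6/5): discriminant 129/25, real irrational roots -3/10 + (1/10)*sqrt(129) and -3/10 - (1/10)*sqrt(129); poles of order 1, moduli -3/10 + (1/10)*sqrt(129) and 3/10 + (1/10)*sqrt(129).
Branch term (7/11)*log(1 - δ/(-1/3)): its argument vanishes at δ = -1/3, a logarithmic branch point, modulus 1/3.
Branch term (5/6)*log(1 - δ/(2/11)): its argument vanishes at δ = 2/11, a logarithmic branch point, modulus 2/11.
The radius of convergence is the smallest modulus among the singular points: 2/11.
The branch terms are analytic at -3/10 - (1/10)*sqrt(129) and contribute nothing to the residue; only the rational part matters.
The factor δ**2 + 3*δ/5 - 6/5 splits as (δ - a)(δ - a') with a = -3/10 - (1/10)*sqrt(129), a' = -3/10 + (1/10)*sqrt(129). At the order-1 pole a set g(δ) = (δ - a)*(rational part) = [25*δ/11 - 17/25] / (δ - a').
Simple pole: residue = g(a) at a = -3/10 - (1/10)*sqrt(129), which is 25/22 + (749/14190)*sqrt(129).
The branch terms are analytic at -3/10 + (1/10)*sqrt(129) and contribute nothing to the residue; only the rational part matters.
The factor δ**2 + 3*δ/5 - 6/5 splits as (δ - a)(δ - a') with a = -3/10 + (1/10)*sqrt(129), a' = -3/10 - (1/10)*sqrt(129). At the order-1 pole a set g(δ) = (δ - a)*(rational part) = [25*δ/11 - 17/25] / (δ - a').
Simple pole: residue = g(a) at a = -3/10 + (1/10)*sqrt(129), which is 25/22 - (749/14190)*sqrt(129).
List the singular points by increasing real part (a conjugate pair: the negative imaginary part first).

Radius of convergence at 0: 2/11.
At -3/10 - (1/10)*sqrt(129): a pole of order 1; residue 25/22 + (749/14190)*sqrt(129).
At -1/3: a logarithmic branch point.
At 2/11: a logarithmic branch point.
At -3/10 + (1/10)*sqrt(129): a pole of order 1; residue 25/22 - (749/14190)*sqrt(129).


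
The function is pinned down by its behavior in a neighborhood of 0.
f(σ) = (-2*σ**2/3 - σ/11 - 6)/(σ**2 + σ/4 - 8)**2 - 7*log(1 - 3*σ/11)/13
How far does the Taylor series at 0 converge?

The radius of convergence is -1/8 + (3/8)*sqrt(57).

Denominator factor (σ**2 + σ/4 - 8)^2: discriminant 513/16, real irrational roots -1/8 + (3/8)*sqrt(57) and -1/8 - (3/8)*sqrt(57); poles of order 2, moduli -1/8 + (3/8)*sqrt(57) and 1/8 + (3/8)*sqrt(57).
Branch term (-7/13)*log(1 - σ/(11/3)): its argument vanishes at σ = 11/3, a logarithmic branch point, modulus 11/3.
The radius of convergence is the smallest modulus among the singular points: -1/8 + (3/8)*sqrt(57).


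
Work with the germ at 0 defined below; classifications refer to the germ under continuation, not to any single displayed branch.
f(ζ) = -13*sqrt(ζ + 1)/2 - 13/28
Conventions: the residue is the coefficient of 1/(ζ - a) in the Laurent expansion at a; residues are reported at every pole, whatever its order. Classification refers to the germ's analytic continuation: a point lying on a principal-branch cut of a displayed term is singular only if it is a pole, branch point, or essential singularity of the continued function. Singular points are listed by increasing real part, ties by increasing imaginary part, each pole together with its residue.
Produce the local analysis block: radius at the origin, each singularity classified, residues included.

Branch term (-13/2)*sqrt(1 - ζ/(-1)): its argument vanishes at ζ = -1, a square-root branch point, modulus 1.
The radius of convergence is the smallest modulus among the singular points: 1.

Radius of convergence at 0: 1.
At -1: an algebraic (square-root) branch point.


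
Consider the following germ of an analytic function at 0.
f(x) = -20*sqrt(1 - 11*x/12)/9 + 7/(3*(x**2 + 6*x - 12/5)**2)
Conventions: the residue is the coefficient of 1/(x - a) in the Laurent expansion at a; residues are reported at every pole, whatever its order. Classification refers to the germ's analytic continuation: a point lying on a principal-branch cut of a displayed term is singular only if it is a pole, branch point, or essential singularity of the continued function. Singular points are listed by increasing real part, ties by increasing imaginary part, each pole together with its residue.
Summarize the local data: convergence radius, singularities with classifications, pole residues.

Radius of convergence at 0: -3 + (1/5)*sqrt(285).
At -3 - (1/5)*sqrt(285): a pole of order 2; residue (35/38988)*sqrt(285).
At -3 + (1/5)*sqrt(285): a pole of order 2; residue -(35/38988)*sqrt(285).
At 12/11: an algebraic (square-root) branch point.

Denominator factor (x**2 + 6*x - 12/5)^2: discriminant 228/5, real irrational roots -3 + (1/5)*sqrt(285) and -3 - (1/5)*sqrt(285); poles of order 2, moduli -3 + (1/5)*sqrt(285) and 3 + (1/5)*sqrt(285).
Branch term (-20/9)*sqrt(1 - x/(12/11)): its argument vanishes at x = 12/11, a square-root branch point, modulus 12/11.
The radius of convergence is the smallest modulus among the singular points: -3 + (1/5)*sqrt(285).
The branch term is analytic at -3 - (1/5)*sqrt(285) and contributes nothing to the residue; only the rational part matters.
The factor x**2 + 6*x - 12/5 splits as (x - a)(x - a') with a = -3 - (1/5)*sqrt(285), a' = -3 + (1/5)*sqrt(285). At the order-2 pole a set g(x) = (x - a)^2*(rational part) = [7/3] / (x - a')^2.
Order-2 pole: residue = g'(a); g'(-3 - (1/5)*sqrt(285)) = (35/38988)*sqrt(285), so the residue is (35/38988)*sqrt(285).
The branch term is analytic at -3 + (1/5)*sqrt(285) and contributes nothing to the residue; only the rational part matters.
The factor x**2 + 6*x - 12/5 splits as (x - a)(x - a') with a = -3 + (1/5)*sqrt(285), a' = -3 - (1/5)*sqrt(285). At the order-2 pole a set g(x) = (x - a)^2*(rational part) = [7/3] / (x - a')^2.
Order-2 pole: residue = g'(a); g'(-3 + (1/5)*sqrt(285)) = -(35/38988)*sqrt(285), so the residue is -(35/38988)*sqrt(285).
List the singular points by increasing real part (a conjugate pair: the negative imaginary part first).


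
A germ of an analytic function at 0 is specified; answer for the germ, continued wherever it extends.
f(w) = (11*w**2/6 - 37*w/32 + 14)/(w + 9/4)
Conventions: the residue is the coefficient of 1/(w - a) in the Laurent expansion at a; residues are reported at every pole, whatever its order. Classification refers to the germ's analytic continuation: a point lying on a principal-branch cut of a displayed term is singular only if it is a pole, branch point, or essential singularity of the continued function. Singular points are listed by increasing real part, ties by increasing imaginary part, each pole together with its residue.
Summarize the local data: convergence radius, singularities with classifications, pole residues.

Radius of convergence at 0: 9/4.
At -9/4: a pole of order 1; residue 3313/128.

Denominator factor (w + 9/4): pole of order 1 at -9/4, modulus 9/4.
The radius of convergence is the smallest modulus among the singular points: 9/4.
At the order-1 pole -9/4 set g(w) = (w - (-9/4))*f(w) = 11*w**2/6 - 37*w/32 + 14.
Simple pole: residue = g(a) at a = -9/4, which is 3313/128.


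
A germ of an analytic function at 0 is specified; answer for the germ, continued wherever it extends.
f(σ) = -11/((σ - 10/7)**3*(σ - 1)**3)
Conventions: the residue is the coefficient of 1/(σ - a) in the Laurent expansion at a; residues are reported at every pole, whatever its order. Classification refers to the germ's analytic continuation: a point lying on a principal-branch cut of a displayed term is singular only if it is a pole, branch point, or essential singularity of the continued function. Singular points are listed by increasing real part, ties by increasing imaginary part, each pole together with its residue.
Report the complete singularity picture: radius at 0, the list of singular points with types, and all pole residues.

Denominator factor (σ - 10/7)^3: pole of order 3 at 10/7, modulus 10/7.
Denominator factor (σ - 1)^3: pole of order 3 at 1, modulus 1.
The radius of convergence is the smallest modulus among the singular points: 1.
At the order-3 pole 1 set g(σ) = (σ - (1))^3*f(σ) = -11/(σ - 10/7)**3.
Order-3 pole: residue = g''(a)/2; g''(1) = 739508/81, so the residue is 369754/81.
At the order-3 pole 10/7 set g(σ) = (σ - (10/7))^3*f(σ) = -11/(σ - 1)**3.
Order-3 pole: residue = g''(a)/2; g''(10/7) = -739508/81, so the residue is -369754/81.
List the singular points by increasing real part (a conjugate pair: the negative imaginary part first).

Radius of convergence at 0: 1.
At 1: a pole of order 3; residue 369754/81.
At 10/7: a pole of order 3; residue -369754/81.


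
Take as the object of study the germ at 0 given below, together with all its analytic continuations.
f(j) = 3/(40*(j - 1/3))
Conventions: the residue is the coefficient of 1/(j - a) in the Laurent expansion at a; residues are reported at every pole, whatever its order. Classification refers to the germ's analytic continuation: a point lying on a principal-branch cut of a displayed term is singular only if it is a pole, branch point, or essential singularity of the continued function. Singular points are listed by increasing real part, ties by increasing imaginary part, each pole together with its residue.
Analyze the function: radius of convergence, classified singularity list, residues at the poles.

Radius of convergence at 0: 1/3.
At 1/3: a pole of order 1; residue 3/40.

Denominator factor (j - 1/3): pole of order 1 at 1/3, modulus 1/3.
The radius of convergence is the smallest modulus among the singular points: 1/3.
At the order-1 pole 1/3 set g(j) = (j - (1/3))*f(j) = 3/40.
Simple pole: residue = g(a) at a = 1/3, which is 3/40.


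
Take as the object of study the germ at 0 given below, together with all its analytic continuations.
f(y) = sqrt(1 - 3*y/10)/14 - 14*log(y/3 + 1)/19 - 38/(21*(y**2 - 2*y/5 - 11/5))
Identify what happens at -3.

The point is a logarithmic branch point.

The term (-14/19)*log(1 - y/(-3)) has argument 1 - -3/(-3) = 0 at -3: a logarithmic (infinitely-sheeted) branch point; the remaining terms are analytic or single-valued there.


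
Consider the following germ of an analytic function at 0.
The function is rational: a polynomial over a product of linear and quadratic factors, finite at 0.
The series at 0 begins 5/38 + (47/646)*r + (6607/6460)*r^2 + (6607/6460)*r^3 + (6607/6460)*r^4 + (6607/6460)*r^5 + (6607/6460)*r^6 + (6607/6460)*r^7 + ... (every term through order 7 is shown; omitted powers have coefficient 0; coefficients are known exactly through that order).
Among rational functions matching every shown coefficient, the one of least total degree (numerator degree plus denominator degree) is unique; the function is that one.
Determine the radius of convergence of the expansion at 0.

No rational of total degree below 3 reproduces all 8 coefficients; solving the [2/1] Pade equations on them gives f(r) = (-19*r**2/20 + r/17 - 5/38)/(r - 1), whose expansion matches every shown term.
Denominator factor (r - 1): pole of order 1 at 1, modulus 1.
The radius of convergence is the smallest modulus among the singular points: 1.

The radius of convergence is 1.


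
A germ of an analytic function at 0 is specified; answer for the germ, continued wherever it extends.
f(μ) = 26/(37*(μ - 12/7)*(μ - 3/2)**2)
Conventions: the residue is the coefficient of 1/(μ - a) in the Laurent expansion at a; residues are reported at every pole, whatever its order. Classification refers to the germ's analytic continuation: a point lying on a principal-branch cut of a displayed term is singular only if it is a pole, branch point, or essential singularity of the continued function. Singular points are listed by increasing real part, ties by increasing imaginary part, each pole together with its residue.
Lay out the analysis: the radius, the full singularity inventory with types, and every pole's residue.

Denominator factor (μ - 3/2)^2: pole of order 2 at 3/2, modulus 3/2.
Denominator factor (μ - 12/7): pole of order 1 at 12/7, modulus 12/7.
The radius of convergence is the smallest modulus among the singular points: 3/2.
At the order-2 pole 3/2 set g(μ) = (μ - (3/2))^2*f(μ) = 26/(37*(μ - 12/7)).
Order-2 pole: residue = g'(a); g'(3/2) = -5096/333, so the residue is -5096/333.
At the order-1 pole 12/7 set g(μ) = (μ - (12/7))*f(μ) = 26/(37*(μ - 3/2)**2).
Simple pole: residue = g(a) at a = 12/7, which is 5096/333.
List the singular points by increasing real part (a conjugate pair: the negative imaginary part first).

Radius of convergence at 0: 3/2.
At 3/2: a pole of order 2; residue -5096/333.
At 12/7: a pole of order 1; residue 5096/333.


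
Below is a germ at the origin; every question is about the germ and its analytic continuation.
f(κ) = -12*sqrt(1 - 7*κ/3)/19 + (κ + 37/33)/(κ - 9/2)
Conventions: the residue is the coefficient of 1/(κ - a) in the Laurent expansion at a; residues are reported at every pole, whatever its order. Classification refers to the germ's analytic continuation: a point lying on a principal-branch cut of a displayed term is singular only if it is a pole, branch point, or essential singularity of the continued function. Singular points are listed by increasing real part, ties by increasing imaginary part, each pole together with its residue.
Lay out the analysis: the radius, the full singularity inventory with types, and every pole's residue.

Denominator factor (κ - 9/2): pole of order 1 at 9/2, modulus 9/2.
Branch term (-12/19)*sqrt(1 - κ/(3/7)): its argument vanishes at κ = 3/7, a square-root branch point, modulus 3/7.
The radius of convergence is the smallest modulus among the singular points: 3/7.
The branch term is analytic at 9/2 and contributes nothing to the residue; only the rational part matters.
At the order-1 pole 9/2 set g(κ) = (κ - (9/2))*(rational part) = κ + 37/33.
Simple pole: residue = g(a) at a = 9/2, which is 371/66.
List the singular points by increasing real part (a conjugate pair: the negative imaginary part first).

Radius of convergence at 0: 3/7.
At 3/7: an algebraic (square-root) branch point.
At 9/2: a pole of order 1; residue 371/66.


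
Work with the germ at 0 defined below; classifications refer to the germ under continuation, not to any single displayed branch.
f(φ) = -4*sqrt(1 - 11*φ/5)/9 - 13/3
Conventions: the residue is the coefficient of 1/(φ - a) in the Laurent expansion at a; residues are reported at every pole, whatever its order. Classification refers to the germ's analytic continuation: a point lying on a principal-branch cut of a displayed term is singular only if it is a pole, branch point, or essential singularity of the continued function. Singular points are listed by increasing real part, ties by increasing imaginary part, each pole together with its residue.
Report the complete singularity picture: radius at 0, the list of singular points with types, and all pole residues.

Branch term (-4/9)*sqrt(1 - φ/(5/11)): its argument vanishes at φ = 5/11, a square-root branch point, modulus 5/11.
The radius of convergence is the smallest modulus among the singular points: 5/11.

Radius of convergence at 0: 5/11.
At 5/11: an algebraic (square-root) branch point.


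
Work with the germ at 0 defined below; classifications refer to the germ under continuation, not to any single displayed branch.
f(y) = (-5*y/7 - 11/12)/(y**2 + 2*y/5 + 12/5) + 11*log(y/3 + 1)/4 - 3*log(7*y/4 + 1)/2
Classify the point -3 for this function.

The point is a logarithmic branch point.

The term (11/4)*log(1 - y/(-3)) has argument 1 - -3/(-3) = 0 at -3: a logarithmic (infinitely-sheeted) branch point; the remaining terms are analytic or single-valued there.


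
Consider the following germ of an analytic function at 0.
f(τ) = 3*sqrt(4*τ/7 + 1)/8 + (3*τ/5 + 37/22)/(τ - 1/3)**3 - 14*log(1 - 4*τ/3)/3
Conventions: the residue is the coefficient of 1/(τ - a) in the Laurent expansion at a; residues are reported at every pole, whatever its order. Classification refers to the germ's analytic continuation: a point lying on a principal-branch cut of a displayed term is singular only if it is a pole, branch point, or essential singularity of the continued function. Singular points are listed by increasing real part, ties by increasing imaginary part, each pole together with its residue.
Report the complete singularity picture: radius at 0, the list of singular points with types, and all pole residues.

Denominator factor (τ - 1/3)^3: pole of order 3 at 1/3, modulus 1/3.
Branch term (-14/3)*log(1 - τ/(3/4)): its argument vanishes at τ = 3/4, a logarithmic branch point, modulus 3/4.
Branch term (3/8)*sqrt(1 - τ/(-7/4)): its argument vanishes at τ = -7/4, a square-root branch point, modulus 7/4.
The radius of convergence is the smallest modulus among the singular points: 1/3.
The branch terms are analytic at 1/3 and contribute nothing to the residue; only the rational part matters.
At the order-3 pole 1/3 set g(τ) = (τ - (1/3))^3*(rational part) = 3*τ/5 + 37/22.
Order-3 pole: residue = g''(a)/2; g''(1/3) = 0, so the residue is 0.
List the singular points by increasing real part (a conjugate pair: the negative imaginary part first).

Radius of convergence at 0: 1/3.
At -7/4: an algebraic (square-root) branch point.
At 1/3: a pole of order 3; residue 0.
At 3/4: a logarithmic branch point.


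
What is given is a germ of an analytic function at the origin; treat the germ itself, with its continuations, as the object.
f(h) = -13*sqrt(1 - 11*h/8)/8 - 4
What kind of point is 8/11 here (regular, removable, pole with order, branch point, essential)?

The point is an algebraic (square-root) branch point.

The term (-13/8)*sqrt(1 - h/(8/11)) has argument 1 - 8/11/(8/11) = 0 at 8/11: a square-root (algebraic, two-sheeted) branch point; the remaining terms are analytic or single-valued there.


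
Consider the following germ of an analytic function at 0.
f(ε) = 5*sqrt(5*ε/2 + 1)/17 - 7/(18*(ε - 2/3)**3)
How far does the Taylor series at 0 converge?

The radius of convergence is 2/5.

Denominator factor (ε - 2/3)^3: pole of order 3 at 2/3, modulus 2/3.
Branch term (5/17)*sqrt(1 - ε/(-2/5)): its argument vanishes at ε = -2/5, a square-root branch point, modulus 2/5.
The radius of convergence is the smallest modulus among the singular points: 2/5.


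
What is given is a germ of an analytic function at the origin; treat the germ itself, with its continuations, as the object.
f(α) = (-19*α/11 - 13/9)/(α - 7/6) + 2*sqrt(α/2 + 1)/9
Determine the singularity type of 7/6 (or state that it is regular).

The denominator factor α - 7/6 vanishes at 7/6 and appears to the power 1; the numerator there equals -685/198, nonzero, and no other factor vanishes.
The branch terms are analytic at this point.
Hence a pole whose order is the multiplicity, 1.

The point is a pole of order 1.


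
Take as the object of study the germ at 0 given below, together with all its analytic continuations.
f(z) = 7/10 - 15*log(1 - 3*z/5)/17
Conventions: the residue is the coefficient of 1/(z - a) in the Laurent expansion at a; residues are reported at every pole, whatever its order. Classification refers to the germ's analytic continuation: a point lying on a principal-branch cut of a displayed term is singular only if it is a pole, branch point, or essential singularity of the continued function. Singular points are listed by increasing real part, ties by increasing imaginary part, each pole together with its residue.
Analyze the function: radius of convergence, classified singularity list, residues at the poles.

Branch term (-15/17)*log(1 - z/(5/3)): its argument vanishes at z = 5/3, a logarithmic branch point, modulus 5/3.
The radius of convergence is the smallest modulus among the singular points: 5/3.

Radius of convergence at 0: 5/3.
At 5/3: a logarithmic branch point.


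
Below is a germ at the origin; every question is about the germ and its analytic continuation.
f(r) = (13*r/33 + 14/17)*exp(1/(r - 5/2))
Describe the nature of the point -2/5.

There is no denominator, hence no pole anywhere.
The essential point of exp(1/(r - (5/2))) is 5/2, not -2/5.
So the germ continues analytically to -2/5.

The point is a regular point.


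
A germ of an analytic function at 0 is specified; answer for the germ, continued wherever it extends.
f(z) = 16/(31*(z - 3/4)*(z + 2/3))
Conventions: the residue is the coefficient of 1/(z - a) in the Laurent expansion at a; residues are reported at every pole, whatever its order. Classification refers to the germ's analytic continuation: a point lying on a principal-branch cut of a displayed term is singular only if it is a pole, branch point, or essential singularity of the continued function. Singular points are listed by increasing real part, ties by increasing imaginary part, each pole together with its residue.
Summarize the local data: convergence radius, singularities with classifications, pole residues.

Radius of convergence at 0: 2/3.
At -2/3: a pole of order 1; residue -192/527.
At 3/4: a pole of order 1; residue 192/527.

Denominator factor (z - 3/4): pole of order 1 at 3/4, modulus 3/4.
Denominator factor (z + 2/3): pole of order 1 at -2/3, modulus 2/3.
The radius of convergence is the smallest modulus among the singular points: 2/3.
At the order-1 pole -2/3 set g(z) = (z - (-2/3))*f(z) = 16/(31*(z - 3/4)).
Simple pole: residue = g(a) at a = -2/3, which is -192/527.
At the order-1 pole 3/4 set g(z) = (z - (3/4))*f(z) = 16/(31*(z + 2/3)).
Simple pole: residue = g(a) at a = 3/4, which is 192/527.
List the singular points by increasing real part (a conjugate pair: the negative imaginary part first).


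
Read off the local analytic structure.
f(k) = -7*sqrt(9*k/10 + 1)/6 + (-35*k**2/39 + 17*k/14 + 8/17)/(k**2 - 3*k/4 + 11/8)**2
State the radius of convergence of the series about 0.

The radius of convergence is 10/9.

Denominator factor (k**2 - 3*k/4 + 11/8)^2: discriminant -79/16, complex-conjugate roots (3/8) + ((1/8)*sqrt(79))*i and (3/8) - ((1/8)*sqrt(79))*i; poles of order 2, moduli (1/4)*sqrt(22) and (1/4)*sqrt(22).
Branch term (-7/6)*sqrt(1 - k/(-10/9)): its argument vanishes at k = -10/9, a square-root branch point, modulus 10/9.
The radius of convergence is the smallest modulus among the singular points: 10/9.


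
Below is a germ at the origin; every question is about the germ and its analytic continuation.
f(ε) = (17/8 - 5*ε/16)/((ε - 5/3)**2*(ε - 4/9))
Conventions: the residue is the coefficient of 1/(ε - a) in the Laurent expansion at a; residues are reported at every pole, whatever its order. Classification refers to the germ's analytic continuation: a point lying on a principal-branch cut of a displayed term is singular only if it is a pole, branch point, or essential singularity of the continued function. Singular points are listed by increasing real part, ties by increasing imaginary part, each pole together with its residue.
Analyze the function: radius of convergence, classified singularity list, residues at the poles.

Radius of convergence at 0: 4/9.
At 4/9: a pole of order 1; residue 117/88.
At 5/3: a pole of order 2; residue -117/88.

Denominator factor (ε - 4/9): pole of order 1 at 4/9, modulus 4/9.
Denominator factor (ε - 5/3)^2: pole of order 2 at 5/3, modulus 5/3.
The radius of convergence is the smallest modulus among the singular points: 4/9.
At the order-1 pole 4/9 set g(ε) = (ε - (4/9))*f(ε) = (17/8 - 5*ε/16)/(ε - 5/3)**2.
Simple pole: residue = g(a) at a = 4/9, which is 117/88.
At the order-2 pole 5/3 set g(ε) = (ε - (5/3))^2*f(ε) = (17/8 - 5*ε/16)/(ε - 4/9).
Order-2 pole: residue = g'(a); g'(5/3) = -117/88, so the residue is -117/88.
List the singular points by increasing real part (a conjugate pair: the negative imaginary part first).


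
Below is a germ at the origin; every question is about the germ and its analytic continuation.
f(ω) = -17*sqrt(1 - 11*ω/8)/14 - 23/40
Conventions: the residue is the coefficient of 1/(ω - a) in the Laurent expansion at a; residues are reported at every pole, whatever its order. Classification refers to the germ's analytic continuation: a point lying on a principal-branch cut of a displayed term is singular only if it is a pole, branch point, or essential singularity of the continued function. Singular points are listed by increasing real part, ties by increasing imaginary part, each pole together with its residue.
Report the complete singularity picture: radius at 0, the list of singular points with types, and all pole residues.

Branch term (-17/14)*sqrt(1 - ω/(8/11)): its argument vanishes at ω = 8/11, a square-root branch point, modulus 8/11.
The radius of convergence is the smallest modulus among the singular points: 8/11.

Radius of convergence at 0: 8/11.
At 8/11: an algebraic (square-root) branch point.


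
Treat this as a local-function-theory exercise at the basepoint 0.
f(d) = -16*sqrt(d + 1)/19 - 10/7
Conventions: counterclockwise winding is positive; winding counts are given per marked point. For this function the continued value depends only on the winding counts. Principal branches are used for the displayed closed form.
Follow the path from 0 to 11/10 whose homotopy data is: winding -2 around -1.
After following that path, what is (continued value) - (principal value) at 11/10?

Continued minus principal equals 0.

The rational part is single-valued and drops out of the difference; each branch term changes only by its own monodromy.
(-16/19)*sqrt(1 - d/(-1)): winding -2 is even, the square root returns to the same sheet, contribution 0.
Summing the contributions at d = 11/10 gives 0.


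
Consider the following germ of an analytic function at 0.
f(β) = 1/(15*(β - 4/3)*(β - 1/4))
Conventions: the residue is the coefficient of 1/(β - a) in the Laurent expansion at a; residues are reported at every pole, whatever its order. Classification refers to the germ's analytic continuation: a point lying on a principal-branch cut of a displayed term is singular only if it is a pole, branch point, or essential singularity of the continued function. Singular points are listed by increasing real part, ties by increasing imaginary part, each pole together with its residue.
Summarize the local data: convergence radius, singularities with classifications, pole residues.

Denominator factor (β - 1/4): pole of order 1 at 1/4, modulus 1/4.
Denominator factor (β - 4/3): pole of order 1 at 4/3, modulus 4/3.
The radius of convergence is the smallest modulus among the singular points: 1/4.
At the order-1 pole 1/4 set g(β) = (β - (1/4))*f(β) = 1/(15*(β - 4/3)).
Simple pole: residue = g(a) at a = 1/4, which is -4/65.
At the order-1 pole 4/3 set g(β) = (β - (4/3))*f(β) = 1/(15*(β - 1/4)).
Simple pole: residue = g(a) at a = 4/3, which is 4/65.
List the singular points by increasing real part (a conjugate pair: the negative imaginary part first).

Radius of convergence at 0: 1/4.
At 1/4: a pole of order 1; residue -4/65.
At 4/3: a pole of order 1; residue 4/65.


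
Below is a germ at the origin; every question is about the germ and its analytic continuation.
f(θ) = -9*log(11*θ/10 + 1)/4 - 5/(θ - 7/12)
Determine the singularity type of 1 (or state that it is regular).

The point is a regular point.

Denominator factors: θ - 7/12 = 5/12 at θ = 1 — none vanishes.
Branch term log(1 - θ/(-10/11)): argument at 1 is 21/10, nonzero, so 1 is not its branch point (a point on a principal cut is still regular for the continued germ).
So the germ continues analytically to 1.


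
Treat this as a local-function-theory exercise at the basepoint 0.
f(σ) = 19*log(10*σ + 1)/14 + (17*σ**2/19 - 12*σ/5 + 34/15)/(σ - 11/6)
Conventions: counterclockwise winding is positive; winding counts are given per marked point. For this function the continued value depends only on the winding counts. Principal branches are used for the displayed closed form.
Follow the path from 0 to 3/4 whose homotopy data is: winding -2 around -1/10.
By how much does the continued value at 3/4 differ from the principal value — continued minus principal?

Continued minus principal equals -(38/7)*pi*i.

The rational part is single-valued and drops out of the difference; each branch term changes only by its own monodromy.
(19/14)*log(1 - σ/(-1/10)): each positive loop around -1/10 adds 2*pi*i to the log, so winding -2 contributes (19/14)*(-2)*2*pi*i = -(38/7)*pi*i.
Summing the contributions at σ = 3/4 gives -(38/7)*pi*i.


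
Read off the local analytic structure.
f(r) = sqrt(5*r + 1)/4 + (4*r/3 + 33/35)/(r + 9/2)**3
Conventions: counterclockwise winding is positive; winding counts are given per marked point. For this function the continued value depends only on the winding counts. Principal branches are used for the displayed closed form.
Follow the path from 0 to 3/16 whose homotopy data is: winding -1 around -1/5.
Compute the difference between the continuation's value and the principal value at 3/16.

Continued minus principal equals -(1/8)*sqrt(31).

The rational part is single-valued and drops out of the difference; each branch term changes only by its own monodromy.
(1/4)*sqrt(1 - r/(-1/5)): winding -1 is odd, the square root flips sign, contributing -2*(1/4)*sqrt(1 - (3/16)/(-1/5)) = -2*(1/4)*sqrt(31/16) = -(1/8)*sqrt(31).
Summing the contributions at r = 3/16 gives -(1/8)*sqrt(31).


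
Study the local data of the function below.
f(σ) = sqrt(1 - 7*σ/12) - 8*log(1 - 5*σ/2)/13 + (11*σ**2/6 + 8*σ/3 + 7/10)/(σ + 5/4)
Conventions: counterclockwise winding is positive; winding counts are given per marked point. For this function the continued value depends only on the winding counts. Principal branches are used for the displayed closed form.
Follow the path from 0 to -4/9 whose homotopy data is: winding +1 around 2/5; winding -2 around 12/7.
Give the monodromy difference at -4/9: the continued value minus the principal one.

The rational part is single-valued and drops out of the difference; each branch term changes only by its own monodromy.
(1)*sqrt(1 - σ/(12/7)): winding -2 is even, the square root returns to the same sheet, contribution 0.
(-8/13)*log(1 - σ/(2/5)): each positive loop around 2/5 adds 2*pi*i to the log, so winding +1 contributes (-8/13)*(1)*2*pi*i = -(16/13)*pi*i.
Summing the contributions at σ = -4/9 gives -(16/13)*pi*i.

Continued minus principal equals -(16/13)*pi*i.


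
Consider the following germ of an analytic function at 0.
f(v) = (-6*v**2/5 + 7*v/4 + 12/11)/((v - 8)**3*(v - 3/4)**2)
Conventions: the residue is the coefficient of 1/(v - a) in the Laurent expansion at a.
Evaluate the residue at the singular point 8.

At the order-3 pole 8 set g(v) = (v - (8))^3*f(v) = (-6*v**2/5 + 7*v/4 + 12/11)/(v - 3/4)**2.
Order-3 pole: residue = g''(a)/2; g''(8) = 135808/38900455, so the residue is 67904/38900455.

The residue is 67904/38900455.


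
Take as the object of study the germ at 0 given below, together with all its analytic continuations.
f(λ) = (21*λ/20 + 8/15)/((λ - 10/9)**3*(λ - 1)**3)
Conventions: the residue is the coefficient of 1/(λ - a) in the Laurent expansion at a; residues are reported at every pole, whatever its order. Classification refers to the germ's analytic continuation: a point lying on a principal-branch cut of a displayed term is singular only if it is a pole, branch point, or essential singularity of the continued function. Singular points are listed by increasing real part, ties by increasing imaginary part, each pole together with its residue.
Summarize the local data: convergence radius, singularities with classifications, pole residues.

Denominator factor (λ - 1)^3: pole of order 3 at 1, modulus 1.
Denominator factor (λ - 10/9)^3: pole of order 3 at 10/9, modulus 10/9.
The radius of convergence is the smallest modulus among the singular points: 1.
At the order-3 pole 1 set g(λ) = (λ - (1))^3*f(λ) = (21*λ/20 + 8/15)/(λ - 10/9)**3.
Order-3 pole: residue = g''(a)/2; g''(1) = -11632653/10, so the residue is -11632653/20.
At the order-3 pole 10/9 set g(λ) = (λ - (10/9))^3*f(λ) = (21*λ/20 + 8/15)/(λ - 1)**3.
Order-3 pole: residue = g''(a)/2; g''(10/9) = 11632653/10, so the residue is 11632653/20.
List the singular points by increasing real part (a conjugate pair: the negative imaginary part first).

Radius of convergence at 0: 1.
At 1: a pole of order 3; residue -11632653/20.
At 10/9: a pole of order 3; residue 11632653/20.


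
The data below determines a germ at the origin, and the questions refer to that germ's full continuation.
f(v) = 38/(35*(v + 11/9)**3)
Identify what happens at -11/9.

The denominator factor v + 11/9 vanishes at -11/9 and appears to the power 3; the numerator there equals 38/35, nonzero, and no other factor vanishes.
Hence a pole whose order is the multiplicity, 3.

The point is a pole of order 3.


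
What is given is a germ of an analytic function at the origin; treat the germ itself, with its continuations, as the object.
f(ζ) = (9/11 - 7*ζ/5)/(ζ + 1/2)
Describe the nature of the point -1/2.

The denominator factor ζ + 1/2 vanishes at -1/2 and appears to the power 1; the numerator there equals 167/110, nonzero, and no other factor vanishes.
Hence a pole whose order is the multiplicity, 1.

The point is a pole of order 1.


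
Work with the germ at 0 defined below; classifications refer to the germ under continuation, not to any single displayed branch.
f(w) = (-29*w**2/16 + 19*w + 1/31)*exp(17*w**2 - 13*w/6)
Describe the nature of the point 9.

The point is a regular point.

There is no denominator, hence no pole anywhere.
The factor exp(17*w**2 - 13*w/6) is entire.
So the germ continues analytically to 9.


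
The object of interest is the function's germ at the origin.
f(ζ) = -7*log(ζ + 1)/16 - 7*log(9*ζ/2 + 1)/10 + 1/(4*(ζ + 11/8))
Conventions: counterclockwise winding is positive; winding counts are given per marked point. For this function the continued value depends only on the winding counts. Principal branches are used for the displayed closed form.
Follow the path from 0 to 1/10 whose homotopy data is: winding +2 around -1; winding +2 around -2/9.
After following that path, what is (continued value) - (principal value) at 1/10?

Continued minus principal equals -(91/20)*pi*i.

The rational part is single-valued and drops out of the difference; each branch term changes only by its own monodromy.
(-7/16)*log(1 - ζ/(-1)): each positive loop around -1 adds 2*pi*i to the log, so winding +2 contributes (-7/16)*(2)*2*pi*i = -(7/4)*pi*i.
(-7/10)*log(1 - ζ/(-2/9)): each positive loop around -2/9 adds 2*pi*i to the log, so winding +2 contributes (-7/10)*(2)*2*pi*i = -(14/5)*pi*i.
Summing the contributions at ζ = 1/10 gives -(91/20)*pi*i.


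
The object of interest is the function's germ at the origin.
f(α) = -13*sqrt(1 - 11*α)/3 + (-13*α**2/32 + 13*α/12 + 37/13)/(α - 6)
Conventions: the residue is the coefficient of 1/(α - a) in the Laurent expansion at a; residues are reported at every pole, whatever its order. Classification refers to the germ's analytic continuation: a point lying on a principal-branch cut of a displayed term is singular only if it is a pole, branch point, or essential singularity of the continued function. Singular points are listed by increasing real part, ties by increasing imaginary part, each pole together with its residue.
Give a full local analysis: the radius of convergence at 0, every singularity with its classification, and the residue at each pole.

Denominator factor (α - 6): pole of order 1 at 6, modulus 6.
Branch term (-13/3)*sqrt(1 - α/(1/11)): its argument vanishes at α = 1/11, a square-root branch point, modulus 1/11.
The radius of convergence is the smallest modulus among the singular points: 1/11.
The branch term is analytic at 6 and contributes nothing to the residue; only the rational part matters.
At the order-1 pole 6 set g(α) = (α - (6))*(rational part) = -13*α**2/32 + 13*α/12 + 37/13.
Simple pole: residue = g(a) at a = 6, which is -549/104.
List the singular points by increasing real part (a conjugate pair: the negative imaginary part first).

Radius of convergence at 0: 1/11.
At 1/11: an algebraic (square-root) branch point.
At 6: a pole of order 1; residue -549/104.


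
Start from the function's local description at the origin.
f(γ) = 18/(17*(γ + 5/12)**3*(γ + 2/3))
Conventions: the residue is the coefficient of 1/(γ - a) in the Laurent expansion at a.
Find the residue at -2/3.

The residue is -1152/17.

At the order-1 pole -2/3 set g(γ) = (γ - (-2/3))*f(γ) = 18/(17*(γ + 5/12)**3).
Simple pole: residue = g(a) at a = -2/3, which is -1152/17.


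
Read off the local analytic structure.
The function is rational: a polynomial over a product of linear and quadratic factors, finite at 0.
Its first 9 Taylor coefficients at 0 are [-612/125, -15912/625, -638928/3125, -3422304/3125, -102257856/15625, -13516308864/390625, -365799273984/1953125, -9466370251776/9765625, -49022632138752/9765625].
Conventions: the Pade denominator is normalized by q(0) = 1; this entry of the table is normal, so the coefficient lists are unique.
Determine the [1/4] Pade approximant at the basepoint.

The Pade approximant has numerator coefficients [-612/125, -70992/7525]; denominator coefficients [1, -4926/1505, -186168/7525, 1567152/37625, 7975392/37625].

Taylor coefficients needed (read off): a_0 = -612/125, a_1 = -15912/625, a_2 = -638928/3125, a_3 = -3422304/3125, a_4 = -102257856/15625, a_5 = -13516308864/390625.
Write the denominator as Q(ε) = 1 + q1*ε + q2*ε^2 + q3*ε^3 + q4*ε^4. Requiring Q*f - P = O(ε^6) with deg P <= 1 kills the coefficients of ε^2..ε^5 in Q*f:
  ε^2: a_2 + q1*a_1 + q2*a_0 = 0, i.e. -638928/3125 + (-15912/625)*q1 + (-612/125)*q2 = 0.
  ε^3: a_3 + q1*a_2 + q2*a_1 + q3*a_0 = 0, i.e. -3422304/3125 + (-638928/3125)*q1 + (-15912/625)*q2 + (-612/125)*q3 = 0.
  ε^4: a_4 + q1*a_3 + q2*a_2 + q3*a_1 + q4*a_0 = 0, i.e. -102257856/15625 + (-3422304/3125)*q1 + (-638928/3125)*q2 + (-15912/625)*q3 + (-612/125)*q4 = 0.
  ε^5: a_5 + q1*a_4 + q2*a_3 + q3*a_2 + q4*a_1 = 0, i.e. -13516308864/390625 + (-102257856/15625)*q1 + (-3422304/3125)*q2 + (-638928/3125)*q3 + (-15912/625)*q4 = 0.
Solving this linear system: q1 = -4926/1505, q2 = -186168/7525, q3 = 1567152/37625, q4 = 7975392/37625.
The numerator is Q*f truncated at degree 1: P0 = a_0 = -612/125; P1 = a_1 + q1*a_0 = -70992/7525.


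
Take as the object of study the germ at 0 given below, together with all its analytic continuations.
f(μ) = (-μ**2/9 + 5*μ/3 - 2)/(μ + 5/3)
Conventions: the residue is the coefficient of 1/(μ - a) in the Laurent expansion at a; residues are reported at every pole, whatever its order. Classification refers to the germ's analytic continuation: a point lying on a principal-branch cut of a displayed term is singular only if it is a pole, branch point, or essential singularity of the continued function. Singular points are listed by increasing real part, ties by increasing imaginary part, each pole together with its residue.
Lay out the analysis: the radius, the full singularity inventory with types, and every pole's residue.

Denominator factor (μ + 5/3): pole of order 1 at -5/3, modulus 5/3.
The radius of convergence is the smallest modulus among the singular points: 5/3.
At the order-1 pole -5/3 set g(μ) = (μ - (-5/3))*f(μ) = -μ**2/9 + 5*μ/3 - 2.
Simple pole: residue = g(a) at a = -5/3, which is -412/81.

Radius of convergence at 0: 5/3.
At -5/3: a pole of order 1; residue -412/81.


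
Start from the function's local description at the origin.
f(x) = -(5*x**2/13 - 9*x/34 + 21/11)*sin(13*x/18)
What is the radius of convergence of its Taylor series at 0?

The radius of convergence is infinite.

The factor -sin(13*x/18) is entire and contributes no finite singular point.
The polynomial part has no poles.
No finite singular points: the Taylor series at 0 converges everywhere.
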